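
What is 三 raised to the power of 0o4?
Convert 三 (Chinese numeral) → 3 (decimal)
Convert 0o4 (octal) → 4 (decimal)
Compute 3 ^ 4 = 81
81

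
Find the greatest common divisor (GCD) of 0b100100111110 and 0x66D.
Convert 0b100100111110 (binary) → 2048 + 256 + 32 + 16 + 8 + 4 + 2 = 2366 (decimal)
Convert 0x66D (hexadecimal) → 6×256 + 6×16 + 13 = 1645 (decimal)
Compute gcd(2366, 1645) = 7
7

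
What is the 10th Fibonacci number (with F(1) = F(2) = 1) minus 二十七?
The 10th Fibonacci number (with F(1) = F(2) = 1): 1, 1, 2, 3, 5, 8, 13, 21, 34, 55 → 55
Convert 二十七 (Chinese numeral) → 2×10 + 7 = 27 (decimal)
Compute 55 - 27 = 28
28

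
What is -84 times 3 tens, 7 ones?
Convert 3 tens, 7 ones (place-value notation) → 3×10 + 7 = 37 (decimal)
Compute -84 × 37 = -3108
-3108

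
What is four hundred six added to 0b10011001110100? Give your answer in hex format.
Convert four hundred six (English words) → 4×100 + 6 = 406 (decimal)
Convert 0b10011001110100 (binary) → 8192 + 1024 + 512 + 64 + 32 + 16 + 4 = 9844 (decimal)
Compute 406 + 9844 = 10250
Convert 10250 (decimal) → 10250 = 2×4096 + 8×256 + 10 → 0x280A (hexadecimal)
0x280A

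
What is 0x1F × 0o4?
Convert 0x1F (hexadecimal) → 1×16 + 15 = 31 (decimal)
Convert 0o4 (octal) → 4 (decimal)
Compute 31 × 4 = 124
124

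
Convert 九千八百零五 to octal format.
Convert 九千八百零五 (Chinese numeral) → 9×1000 + 8×100 + 5 = 9805 (decimal)
Convert 9805 (decimal) → 9805 = 2×4096 + 3×512 + 1×64 + 1×8 + 5 → 0o23115 (octal)
0o23115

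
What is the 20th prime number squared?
The 20th prime number = 71
Compute 71² = 71 × 71 = 5041
5041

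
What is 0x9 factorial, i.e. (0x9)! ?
Convert 0x9 (hexadecimal) → 9 (decimal)
Compute 9! = 362880
362880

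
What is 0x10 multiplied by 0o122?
Convert 0x10 (hexadecimal) → 1×16 = 16 (decimal)
Convert 0o122 (octal) → 1×64 + 2×8 + 2 = 82 (decimal)
Compute 16 × 82 = 1312
1312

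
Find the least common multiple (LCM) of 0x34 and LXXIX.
Convert 0x34 (hexadecimal) → 3×16 + 4 = 52 (decimal)
Convert LXXIX (Roman numeral) → 50 + 10 + 10 + 9 = 79 (decimal)
Compute lcm(52, 79) = 4108
4108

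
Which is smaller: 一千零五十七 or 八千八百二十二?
Convert 一千零五十七 (Chinese numeral) → 1×1000 + 5×10 + 7 = 1057 (decimal)
Convert 八千八百二十二 (Chinese numeral) → 8×1000 + 8×100 + 2×10 + 2 = 8822 (decimal)
Compare 1057 vs 8822: smaller = 1057
1057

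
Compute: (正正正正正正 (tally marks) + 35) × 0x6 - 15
Convert 正正正正正正 (tally marks) → 5 + 5 + 5 + 5 + 5 + 5 = 30 (decimal)
Convert 0x6 (hexadecimal) → 6 (decimal)
Expression in decimal: (30 + 35) × 6 - 15
Parentheses first: 30 + 35 = 65
Multiply: 65 × 6 = 390
Subtract: 390 - 15 = 375
375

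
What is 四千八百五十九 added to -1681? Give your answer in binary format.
Convert 四千八百五十九 (Chinese numeral) → 4×1000 + 8×100 + 5×10 + 9 = 4859 (decimal)
Compute 4859 + -1681 = 3178
Convert 3178 (decimal) → 3178 = 2048 + 1024 + 64 + 32 + 8 + 2 → 0b110001101010 (binary)
0b110001101010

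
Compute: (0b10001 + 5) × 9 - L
Convert 0b10001 (binary) → 16 + 1 = 17 (decimal)
Convert L (Roman numeral) → 50 (decimal)
Expression in decimal: (17 + 5) × 9 - 50
Parentheses first: 17 + 5 = 22
Multiply: 22 × 9 = 198
Subtract: 198 - 50 = 148
148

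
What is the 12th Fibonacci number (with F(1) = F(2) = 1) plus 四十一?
The 12th Fibonacci number (with F(1) = F(2) = 1): 1, 1, 2, 3, 5, 8, 13, 21, 34, 55, 89, 144 → 144
Convert 四十一 (Chinese numeral) → 4×10 + 1 = 41 (decimal)
Compute 144 + 41 = 185
185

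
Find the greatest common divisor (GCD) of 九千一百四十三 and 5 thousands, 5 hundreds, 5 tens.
Convert 九千一百四十三 (Chinese numeral) → 9×1000 + 1×100 + 4×10 + 3 = 9143 (decimal)
Convert 5 thousands, 5 hundreds, 5 tens (place-value notation) → 5×1000 + 5×100 + 5×10 = 5550 (decimal)
Compute gcd(9143, 5550) = 1
1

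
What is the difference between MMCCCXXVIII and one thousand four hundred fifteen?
Convert MMCCCXXVIII (Roman numeral) → 1000 + 1000 + 100 + 100 + 100 + 10 + 10 + 5 + 1 + 1 + 1 = 2328 (decimal)
Convert one thousand four hundred fifteen (English words) → 1×1000 + 4×100 + 15 = 1415 (decimal)
Difference: |2328 - 1415| = 913
913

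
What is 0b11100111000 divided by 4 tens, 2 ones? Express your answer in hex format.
Convert 0b11100111000 (binary) → 1024 + 512 + 256 + 32 + 16 + 8 = 1848 (decimal)
Convert 4 tens, 2 ones (place-value notation) → 4×10 + 2 = 42 (decimal)
Compute 1848 ÷ 42 = 44
Convert 44 (decimal) → 44 = 2×16 + 12 → 0x2C (hexadecimal)
0x2C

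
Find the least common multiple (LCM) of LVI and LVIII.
Convert LVI (Roman numeral) → 50 + 5 + 1 = 56 (decimal)
Convert LVIII (Roman numeral) → 50 + 5 + 1 + 1 + 1 = 58 (decimal)
Compute lcm(56, 58) = 1624
1624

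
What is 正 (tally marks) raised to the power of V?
Convert 正 (tally marks) → 5 (decimal)
Convert V (Roman numeral) → 5 (decimal)
Compute 5 ^ 5 = 3125
3125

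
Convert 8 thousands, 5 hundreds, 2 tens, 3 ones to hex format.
Convert 8 thousands, 5 hundreds, 2 tens, 3 ones (place-value notation) → 8×1000 + 5×100 + 2×10 + 3 = 8523 (decimal)
Convert 8523 (decimal) → 8523 = 2×4096 + 1×256 + 4×16 + 11 → 0x214B (hexadecimal)
0x214B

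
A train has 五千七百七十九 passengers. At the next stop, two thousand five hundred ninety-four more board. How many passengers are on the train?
Convert 五千七百七十九 (Chinese numeral) → 5×1000 + 7×100 + 7×10 + 9 = 5779 (decimal)
Convert two thousand five hundred ninety-four (English words) → 2×1000 + 5×100 + 94 = 2594 (decimal)
Compute 5779 + 2594 = 8373
8373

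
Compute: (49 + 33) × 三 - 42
Convert 三 (Chinese numeral) → 3 (decimal)
Expression in decimal: (49 + 33) × 3 - 42
Parentheses first: 49 + 33 = 82
Multiply: 82 × 3 = 246
Subtract: 246 - 42 = 204
204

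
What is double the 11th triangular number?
The 11th triangular number = 11×12/2 = 66
Compute 66 × 2 = 132
132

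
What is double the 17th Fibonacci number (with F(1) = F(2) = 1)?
The 17th Fibonacci number (with F(1) = F(2) = 1) = 1597
Compute 1597 × 2 = 3194
3194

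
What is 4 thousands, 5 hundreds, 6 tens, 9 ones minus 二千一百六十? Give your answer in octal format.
Convert 4 thousands, 5 hundreds, 6 tens, 9 ones (place-value notation) → 4×1000 + 5×100 + 6×10 + 9 = 4569 (decimal)
Convert 二千一百六十 (Chinese numeral) → 2×1000 + 1×100 + 6×10 = 2160 (decimal)
Compute 4569 - 2160 = 2409
Convert 2409 (decimal) → 2409 = 4×512 + 5×64 + 5×8 + 1 → 0o4551 (octal)
0o4551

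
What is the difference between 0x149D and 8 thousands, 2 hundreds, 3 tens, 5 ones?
Convert 0x149D (hexadecimal) → 1×4096 + 4×256 + 9×16 + 13 = 5277 (decimal)
Convert 8 thousands, 2 hundreds, 3 tens, 5 ones (place-value notation) → 8×1000 + 2×100 + 3×10 + 5 = 8235 (decimal)
Difference: |5277 - 8235| = 2958
2958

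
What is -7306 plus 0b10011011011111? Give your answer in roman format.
Convert 0b10011011011111 (binary) → 8192 + 1024 + 512 + 128 + 64 + 16 + 8 + 4 + 2 + 1 = 9951 (decimal)
Compute -7306 + 9951 = 2645
Convert 2645 (decimal) → 2645 = 1000 + 1000 + 500 + 100 + 40 + 5 → MMDCXLV (Roman numeral)
MMDCXLV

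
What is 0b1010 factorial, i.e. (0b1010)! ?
Convert 0b1010 (binary) → 8 + 2 = 10 (decimal)
Compute 10! = 3628800
3628800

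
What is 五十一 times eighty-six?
Convert 五十一 (Chinese numeral) → 5×10 + 1 = 51 (decimal)
Convert eighty-six (English words) → 86 (decimal)
Compute 51 × 86 = 4386
4386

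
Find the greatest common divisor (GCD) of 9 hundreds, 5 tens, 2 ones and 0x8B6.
Convert 9 hundreds, 5 tens, 2 ones (place-value notation) → 9×100 + 5×10 + 2 = 952 (decimal)
Convert 0x8B6 (hexadecimal) → 8×256 + 11×16 + 6 = 2230 (decimal)
Compute gcd(952, 2230) = 2
2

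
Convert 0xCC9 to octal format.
Convert 0xCC9 (hexadecimal) → 12×256 + 12×16 + 9 = 3273 (decimal)
Convert 3273 (decimal) → 3273 = 6×512 + 3×64 + 1×8 + 1 → 0o6311 (octal)
0o6311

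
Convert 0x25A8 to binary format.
Convert 0x25A8 (hexadecimal) → 2×4096 + 5×256 + 10×16 + 8 = 9640 (decimal)
Convert 9640 (decimal) → 9640 = 8192 + 1024 + 256 + 128 + 32 + 8 → 0b10010110101000 (binary)
0b10010110101000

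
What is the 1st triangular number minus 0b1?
The 1st triangular number = 1×2/2 = 1
Convert 0b1 (binary) → 1 (decimal)
Compute 1 - 1 = 0
0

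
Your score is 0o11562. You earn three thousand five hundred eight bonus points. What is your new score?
Convert 0o11562 (octal) → 1×4096 + 1×512 + 5×64 + 6×8 + 2 = 4978 (decimal)
Convert three thousand five hundred eight (English words) → 3×1000 + 5×100 + 8 = 3508 (decimal)
Compute 4978 + 3508 = 8486
8486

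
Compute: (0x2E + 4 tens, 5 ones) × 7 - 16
Convert 0x2E (hexadecimal) → 2×16 + 14 = 46 (decimal)
Convert 4 tens, 5 ones (place-value notation) → 4×10 + 5 = 45 (decimal)
Expression in decimal: (46 + 45) × 7 - 16
Parentheses first: 46 + 45 = 91
Multiply: 91 × 7 = 637
Subtract: 637 - 16 = 621
621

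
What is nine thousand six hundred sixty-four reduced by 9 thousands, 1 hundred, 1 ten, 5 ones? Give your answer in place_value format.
Convert nine thousand six hundred sixty-four (English words) → 9×1000 + 6×100 + 64 = 9664 (decimal)
Convert 9 thousands, 1 hundred, 1 ten, 5 ones (place-value notation) → 9×1000 + 1×100 + 1×10 + 5 = 9115 (decimal)
Compute 9664 - 9115 = 549
Convert 549 (decimal) → 549 = 5×100 + 4×10 + 9 → 5 hundreds, 4 tens, 9 ones (place-value notation)
5 hundreds, 4 tens, 9 ones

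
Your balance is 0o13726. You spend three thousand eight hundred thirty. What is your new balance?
Convert 0o13726 (octal) → 1×4096 + 3×512 + 7×64 + 2×8 + 6 = 6102 (decimal)
Convert three thousand eight hundred thirty (English words) → 3×1000 + 8×100 + 30 = 3830 (decimal)
Compute 6102 - 3830 = 2272
2272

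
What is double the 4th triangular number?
The 4th triangular number = 4×5/2 = 10
Compute 10 × 2 = 20
20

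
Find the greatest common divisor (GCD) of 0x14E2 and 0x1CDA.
Convert 0x14E2 (hexadecimal) → 1×4096 + 4×256 + 14×16 + 2 = 5346 (decimal)
Convert 0x1CDA (hexadecimal) → 1×4096 + 12×256 + 13×16 + 10 = 7386 (decimal)
Compute gcd(5346, 7386) = 6
6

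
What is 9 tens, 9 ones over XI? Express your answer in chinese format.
Convert 9 tens, 9 ones (place-value notation) → 9×10 + 9 = 99 (decimal)
Convert XI (Roman numeral) → 10 + 1 = 11 (decimal)
Compute 99 ÷ 11 = 9
Convert 9 (decimal) → 九 (Chinese numeral)
九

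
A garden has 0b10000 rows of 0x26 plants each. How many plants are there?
Convert 0x26 (hexadecimal) → 2×16 + 6 = 38 (decimal)
Convert 0b10000 (binary) → 16 (decimal)
Compute 38 × 16 = 608
608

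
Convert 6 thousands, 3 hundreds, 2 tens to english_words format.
Convert 6 thousands, 3 hundreds, 2 tens (place-value notation) → 6×1000 + 3×100 + 2×10 = 6320 (decimal)
Convert 6320 (decimal) → 6320 = 6×1000 + 3×100 + 20 → six thousand three hundred twenty (English words)
six thousand three hundred twenty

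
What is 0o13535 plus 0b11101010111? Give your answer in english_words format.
Convert 0o13535 (octal) → 1×4096 + 3×512 + 5×64 + 3×8 + 5 = 5981 (decimal)
Convert 0b11101010111 (binary) → 1024 + 512 + 256 + 64 + 16 + 4 + 2 + 1 = 1879 (decimal)
Compute 5981 + 1879 = 7860
Convert 7860 (decimal) → 7860 = 7×1000 + 8×100 + 60 → seven thousand eight hundred sixty (English words)
seven thousand eight hundred sixty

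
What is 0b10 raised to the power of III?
Convert 0b10 (binary) → 2 (decimal)
Convert III (Roman numeral) → 1 + 1 + 1 = 3 (decimal)
Compute 2 ^ 3 = 8
8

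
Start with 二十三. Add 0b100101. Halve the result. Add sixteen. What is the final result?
Convert 二十三 (Chinese numeral) → 2×10 + 3 = 23 (decimal)
Start: 23
Convert 0b100101 (binary) → 32 + 4 + 1 = 37 (decimal)
23 + 37 = 60
60 ÷ 2 = 30
Convert sixteen (English words) → 16 (decimal)
30 + 16 = 46
46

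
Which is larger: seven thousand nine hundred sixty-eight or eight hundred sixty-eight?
Convert seven thousand nine hundred sixty-eight (English words) → 7×1000 + 9×100 + 68 = 7968 (decimal)
Convert eight hundred sixty-eight (English words) → 8×100 + 68 = 868 (decimal)
Compare 7968 vs 868: larger = 7968
7968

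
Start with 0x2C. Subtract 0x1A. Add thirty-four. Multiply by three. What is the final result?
Convert 0x2C (hexadecimal) → 2×16 + 12 = 44 (decimal)
Start: 44
Convert 0x1A (hexadecimal) → 1×16 + 10 = 26 (decimal)
44 - 26 = 18
Convert thirty-four (English words) → 34 (decimal)
18 + 34 = 52
Convert three (English words) → 3 (decimal)
52 × 3 = 156
156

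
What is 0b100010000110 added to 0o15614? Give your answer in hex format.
Convert 0b100010000110 (binary) → 2048 + 128 + 4 + 2 = 2182 (decimal)
Convert 0o15614 (octal) → 1×4096 + 5×512 + 6×64 + 1×8 + 4 = 7052 (decimal)
Compute 2182 + 7052 = 9234
Convert 9234 (decimal) → 9234 = 2×4096 + 4×256 + 1×16 + 2 → 0x2412 (hexadecimal)
0x2412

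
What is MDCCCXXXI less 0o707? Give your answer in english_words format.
Convert MDCCCXXXI (Roman numeral) → 1000 + 500 + 100 + 100 + 100 + 10 + 10 + 10 + 1 = 1831 (decimal)
Convert 0o707 (octal) → 7×64 + 7 = 455 (decimal)
Compute 1831 - 455 = 1376
Convert 1376 (decimal) → 1376 = 1×1000 + 3×100 + 76 → one thousand three hundred seventy-six (English words)
one thousand three hundred seventy-six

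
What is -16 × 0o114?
Convert 0o114 (octal) → 1×64 + 1×8 + 4 = 76 (decimal)
Compute -16 × 76 = -1216
-1216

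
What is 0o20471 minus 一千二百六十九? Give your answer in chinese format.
Convert 0o20471 (octal) → 2×4096 + 4×64 + 7×8 + 1 = 8505 (decimal)
Convert 一千二百六十九 (Chinese numeral) → 1×1000 + 2×100 + 6×10 + 9 = 1269 (decimal)
Compute 8505 - 1269 = 7236
Convert 7236 (decimal) → 7236 = 7×1000 + 2×100 + 3×10 + 6 → 七千二百三十六 (Chinese numeral)
七千二百三十六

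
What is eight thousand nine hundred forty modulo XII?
Convert eight thousand nine hundred forty (English words) → 8×1000 + 9×100 + 40 = 8940 (decimal)
Convert XII (Roman numeral) → 10 + 1 + 1 = 12 (decimal)
Compute 8940 mod 12 = 0
0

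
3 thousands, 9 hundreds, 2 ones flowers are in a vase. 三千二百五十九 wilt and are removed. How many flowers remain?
Convert 3 thousands, 9 hundreds, 2 ones (place-value notation) → 3×1000 + 9×100 + 2 = 3902 (decimal)
Convert 三千二百五十九 (Chinese numeral) → 3×1000 + 2×100 + 5×10 + 9 = 3259 (decimal)
Compute 3902 - 3259 = 643
643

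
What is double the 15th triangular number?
The 15th triangular number = 15×16/2 = 120
Compute 120 × 2 = 240
240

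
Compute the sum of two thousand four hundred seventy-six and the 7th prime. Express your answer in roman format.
Convert two thousand four hundred seventy-six (English words) → 2×1000 + 4×100 + 76 = 2476 (decimal)
Convert the 7th prime (prime index) → 17 (decimal)
Compute 2476 + 17 = 2493
Convert 2493 (decimal) → 2493 = 1000 + 1000 + 400 + 90 + 1 + 1 + 1 → MMCDXCIII (Roman numeral)
MMCDXCIII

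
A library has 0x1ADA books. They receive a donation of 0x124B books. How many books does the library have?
Convert 0x1ADA (hexadecimal) → 1×4096 + 10×256 + 13×16 + 10 = 6874 (decimal)
Convert 0x124B (hexadecimal) → 1×4096 + 2×256 + 4×16 + 11 = 4683 (decimal)
Compute 6874 + 4683 = 11557
11557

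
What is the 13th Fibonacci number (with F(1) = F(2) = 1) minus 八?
The 13th Fibonacci number (with F(1) = F(2) = 1): 1, 1, 2, 3, 5, 8, 13, 21, 34, 55, 89, 144, 233 → 233
Convert 八 (Chinese numeral) → 8 (decimal)
Compute 233 - 8 = 225
225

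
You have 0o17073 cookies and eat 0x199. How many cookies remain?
Convert 0o17073 (octal) → 1×4096 + 7×512 + 7×8 + 3 = 7739 (decimal)
Convert 0x199 (hexadecimal) → 1×256 + 9×16 + 9 = 409 (decimal)
Compute 7739 - 409 = 7330
7330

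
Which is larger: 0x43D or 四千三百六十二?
Convert 0x43D (hexadecimal) → 4×256 + 3×16 + 13 = 1085 (decimal)
Convert 四千三百六十二 (Chinese numeral) → 4×1000 + 3×100 + 6×10 + 2 = 4362 (decimal)
Compare 1085 vs 4362: larger = 4362
4362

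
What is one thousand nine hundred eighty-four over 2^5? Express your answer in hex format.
Convert one thousand nine hundred eighty-four (English words) → 1×1000 + 9×100 + 84 = 1984 (decimal)
Convert 2^5 (power) → 32 (decimal)
Compute 1984 ÷ 32 = 62
Convert 62 (decimal) → 62 = 3×16 + 14 → 0x3E (hexadecimal)
0x3E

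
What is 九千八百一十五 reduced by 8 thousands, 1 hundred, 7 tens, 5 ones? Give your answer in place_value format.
Convert 九千八百一十五 (Chinese numeral) → 9×1000 + 8×100 + 1×10 + 5 = 9815 (decimal)
Convert 8 thousands, 1 hundred, 7 tens, 5 ones (place-value notation) → 8×1000 + 1×100 + 7×10 + 5 = 8175 (decimal)
Compute 9815 - 8175 = 1640
Convert 1640 (decimal) → 1640 = 1×1000 + 6×100 + 4×10 → 1 thousand, 6 hundreds, 4 tens (place-value notation)
1 thousand, 6 hundreds, 4 tens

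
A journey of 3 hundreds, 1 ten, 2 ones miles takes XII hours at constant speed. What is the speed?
Convert 3 hundreds, 1 ten, 2 ones (place-value notation) → 3×100 + 1×10 + 2 = 312 (decimal)
Convert XII (Roman numeral) → 10 + 1 + 1 = 12 (decimal)
Compute 312 ÷ 12 = 26
26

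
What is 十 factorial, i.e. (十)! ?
Convert 十 (Chinese numeral) → 1×10 = 10 (decimal)
Compute 10! = 3628800
3628800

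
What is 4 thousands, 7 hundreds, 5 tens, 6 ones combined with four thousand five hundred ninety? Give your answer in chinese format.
Convert 4 thousands, 7 hundreds, 5 tens, 6 ones (place-value notation) → 4×1000 + 7×100 + 5×10 + 6 = 4756 (decimal)
Convert four thousand five hundred ninety (English words) → 4×1000 + 5×100 + 90 = 4590 (decimal)
Compute 4756 + 4590 = 9346
Convert 9346 (decimal) → 9346 = 9×1000 + 3×100 + 4×10 + 6 → 九千三百四十六 (Chinese numeral)
九千三百四十六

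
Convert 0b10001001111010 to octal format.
Convert 0b10001001111010 (binary) → 8192 + 512 + 64 + 32 + 16 + 8 + 2 = 8826 (decimal)
Convert 8826 (decimal) → 8826 = 2×4096 + 1×512 + 1×64 + 7×8 + 2 → 0o21172 (octal)
0o21172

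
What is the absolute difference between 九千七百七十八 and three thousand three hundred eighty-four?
Convert 九千七百七十八 (Chinese numeral) → 9×1000 + 7×100 + 7×10 + 8 = 9778 (decimal)
Convert three thousand three hundred eighty-four (English words) → 3×1000 + 3×100 + 84 = 3384 (decimal)
Compute |9778 - 3384| = 6394
6394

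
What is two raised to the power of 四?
Convert two (English words) → 2 (decimal)
Convert 四 (Chinese numeral) → 4 (decimal)
Compute 2 ^ 4 = 16
16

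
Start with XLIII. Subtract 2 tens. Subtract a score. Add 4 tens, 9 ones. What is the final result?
Convert XLIII (Roman numeral) → 40 + 1 + 1 + 1 = 43 (decimal)
Start: 43
Convert 2 tens (place-value notation) → 2×10 = 20 (decimal)
43 - 20 = 23
Convert a score (colloquial) → 20 (decimal)
23 - 20 = 3
Convert 4 tens, 9 ones (place-value notation) → 4×10 + 9 = 49 (decimal)
3 + 49 = 52
52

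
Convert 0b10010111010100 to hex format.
Convert 0b10010111010100 (binary) → 8192 + 1024 + 256 + 128 + 64 + 16 + 4 = 9684 (decimal)
Convert 9684 (decimal) → 9684 = 2×4096 + 5×256 + 13×16 + 4 → 0x25D4 (hexadecimal)
0x25D4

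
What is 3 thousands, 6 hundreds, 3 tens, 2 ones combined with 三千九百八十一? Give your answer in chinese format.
Convert 3 thousands, 6 hundreds, 3 tens, 2 ones (place-value notation) → 3×1000 + 6×100 + 3×10 + 2 = 3632 (decimal)
Convert 三千九百八十一 (Chinese numeral) → 3×1000 + 9×100 + 8×10 + 1 = 3981 (decimal)
Compute 3632 + 3981 = 7613
Convert 7613 (decimal) → 7613 = 7×1000 + 6×100 + 1×10 + 3 → 七千六百一十三 (Chinese numeral)
七千六百一十三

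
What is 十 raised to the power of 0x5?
Convert 十 (Chinese numeral) → 1×10 = 10 (decimal)
Convert 0x5 (hexadecimal) → 5 (decimal)
Compute 10 ^ 5 = 100000
100000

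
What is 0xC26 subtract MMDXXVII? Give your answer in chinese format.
Convert 0xC26 (hexadecimal) → 12×256 + 2×16 + 6 = 3110 (decimal)
Convert MMDXXVII (Roman numeral) → 1000 + 1000 + 500 + 10 + 10 + 5 + 1 + 1 = 2527 (decimal)
Compute 3110 - 2527 = 583
Convert 583 (decimal) → 583 = 5×100 + 8×10 + 3 → 五百八十三 (Chinese numeral)
五百八十三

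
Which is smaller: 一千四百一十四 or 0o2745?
Convert 一千四百一十四 (Chinese numeral) → 1×1000 + 4×100 + 1×10 + 4 = 1414 (decimal)
Convert 0o2745 (octal) → 2×512 + 7×64 + 4×8 + 5 = 1509 (decimal)
Compare 1414 vs 1509: smaller = 1414
1414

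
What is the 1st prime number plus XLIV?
The 1st prime number = 2
Convert XLIV (Roman numeral) → 40 + 4 = 44 (decimal)
Compute 2 + 44 = 46
46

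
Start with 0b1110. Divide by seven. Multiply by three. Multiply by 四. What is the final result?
Convert 0b1110 (binary) → 8 + 4 + 2 = 14 (decimal)
Start: 14
Convert seven (English words) → 7 (decimal)
14 ÷ 7 = 2
Convert three (English words) → 3 (decimal)
2 × 3 = 6
Convert 四 (Chinese numeral) → 4 (decimal)
6 × 4 = 24
24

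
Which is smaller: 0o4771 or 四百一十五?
Convert 0o4771 (octal) → 4×512 + 7×64 + 7×8 + 1 = 2553 (decimal)
Convert 四百一十五 (Chinese numeral) → 4×100 + 1×10 + 5 = 415 (decimal)
Compare 2553 vs 415: smaller = 415
415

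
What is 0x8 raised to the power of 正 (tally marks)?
Convert 0x8 (hexadecimal) → 8 (decimal)
Convert 正 (tally marks) → 5 (decimal)
Compute 8 ^ 5 = 32768
32768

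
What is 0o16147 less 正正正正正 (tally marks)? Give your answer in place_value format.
Convert 0o16147 (octal) → 1×4096 + 6×512 + 1×64 + 4×8 + 7 = 7271 (decimal)
Convert 正正正正正 (tally marks) → 5 + 5 + 5 + 5 + 5 = 25 (decimal)
Compute 7271 - 25 = 7246
Convert 7246 (decimal) → 7246 = 7×1000 + 2×100 + 4×10 + 6 → 7 thousands, 2 hundreds, 4 tens, 6 ones (place-value notation)
7 thousands, 2 hundreds, 4 tens, 6 ones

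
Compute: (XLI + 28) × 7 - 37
Convert XLI (Roman numeral) → 40 + 1 = 41 (decimal)
Expression in decimal: (41 + 28) × 7 - 37
Parentheses first: 41 + 28 = 69
Multiply: 69 × 7 = 483
Subtract: 483 - 37 = 446
446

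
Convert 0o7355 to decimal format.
Convert 0o7355 (octal) → 7×512 + 3×64 + 5×8 + 5 = 3821 (decimal)
3821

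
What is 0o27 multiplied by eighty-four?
Convert 0o27 (octal) → 2×8 + 7 = 23 (decimal)
Convert eighty-four (English words) → 84 (decimal)
Compute 23 × 84 = 1932
1932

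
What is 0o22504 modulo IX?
Convert 0o22504 (octal) → 2×4096 + 2×512 + 5×64 + 4 = 9540 (decimal)
Convert IX (Roman numeral) → 9 (decimal)
Compute 9540 mod 9 = 0
0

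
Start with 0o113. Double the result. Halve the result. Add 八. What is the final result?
Convert 0o113 (octal) → 1×64 + 1×8 + 3 = 75 (decimal)
Start: 75
75 × 2 = 150
150 ÷ 2 = 75
Convert 八 (Chinese numeral) → 8 (decimal)
75 + 8 = 83
83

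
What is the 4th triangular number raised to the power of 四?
Convert the 4th triangular number (triangular index) → 4×5/2 = 10 (decimal)
Convert 四 (Chinese numeral) → 4 (decimal)
Compute 10 ^ 4 = 10000
10000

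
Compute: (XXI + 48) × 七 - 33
Convert XXI (Roman numeral) → 10 + 10 + 1 = 21 (decimal)
Convert 七 (Chinese numeral) → 7 (decimal)
Expression in decimal: (21 + 48) × 7 - 33
Parentheses first: 21 + 48 = 69
Multiply: 69 × 7 = 483
Subtract: 483 - 33 = 450
450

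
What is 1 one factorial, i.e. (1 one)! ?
Convert 1 one (place-value notation) → 1 (decimal)
Compute 1! = 1
1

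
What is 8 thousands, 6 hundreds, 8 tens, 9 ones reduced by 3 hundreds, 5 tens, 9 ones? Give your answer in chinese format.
Convert 8 thousands, 6 hundreds, 8 tens, 9 ones (place-value notation) → 8×1000 + 6×100 + 8×10 + 9 = 8689 (decimal)
Convert 3 hundreds, 5 tens, 9 ones (place-value notation) → 3×100 + 5×10 + 9 = 359 (decimal)
Compute 8689 - 359 = 8330
Convert 8330 (decimal) → 8330 = 8×1000 + 3×100 + 3×10 → 八千三百三十 (Chinese numeral)
八千三百三十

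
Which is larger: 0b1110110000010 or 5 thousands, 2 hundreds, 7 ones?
Convert 0b1110110000010 (binary) → 4096 + 2048 + 1024 + 256 + 128 + 2 = 7554 (decimal)
Convert 5 thousands, 2 hundreds, 7 ones (place-value notation) → 5×1000 + 2×100 + 7 = 5207 (decimal)
Compare 7554 vs 5207: larger = 7554
7554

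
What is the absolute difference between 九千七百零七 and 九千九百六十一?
Convert 九千七百零七 (Chinese numeral) → 9×1000 + 7×100 + 7 = 9707 (decimal)
Convert 九千九百六十一 (Chinese numeral) → 9×1000 + 9×100 + 6×10 + 1 = 9961 (decimal)
Compute |9707 - 9961| = 254
254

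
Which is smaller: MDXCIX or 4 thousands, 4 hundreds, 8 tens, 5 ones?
Convert MDXCIX (Roman numeral) → 1000 + 500 + 90 + 9 = 1599 (decimal)
Convert 4 thousands, 4 hundreds, 8 tens, 5 ones (place-value notation) → 4×1000 + 4×100 + 8×10 + 5 = 4485 (decimal)
Compare 1599 vs 4485: smaller = 1599
1599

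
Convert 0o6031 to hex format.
Convert 0o6031 (octal) → 6×512 + 3×8 + 1 = 3097 (decimal)
Convert 3097 (decimal) → 3097 = 12×256 + 1×16 + 9 → 0xC19 (hexadecimal)
0xC19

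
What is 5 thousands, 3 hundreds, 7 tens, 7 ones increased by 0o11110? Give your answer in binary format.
Convert 5 thousands, 3 hundreds, 7 tens, 7 ones (place-value notation) → 5×1000 + 3×100 + 7×10 + 7 = 5377 (decimal)
Convert 0o11110 (octal) → 1×4096 + 1×512 + 1×64 + 1×8 = 4680 (decimal)
Compute 5377 + 4680 = 10057
Convert 10057 (decimal) → 10057 = 8192 + 1024 + 512 + 256 + 64 + 8 + 1 → 0b10011101001001 (binary)
0b10011101001001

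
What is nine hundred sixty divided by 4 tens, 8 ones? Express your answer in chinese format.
Convert nine hundred sixty (English words) → 9×100 + 60 = 960 (decimal)
Convert 4 tens, 8 ones (place-value notation) → 4×10 + 8 = 48 (decimal)
Compute 960 ÷ 48 = 20
Convert 20 (decimal) → 20 = 2×10 → 二十 (Chinese numeral)
二十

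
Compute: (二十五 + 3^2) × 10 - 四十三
Convert 二十五 (Chinese numeral) → 2×10 + 5 = 25 (decimal)
Convert 3^2 (power) → 9 (decimal)
Convert 四十三 (Chinese numeral) → 4×10 + 3 = 43 (decimal)
Expression in decimal: (25 + 9) × 10 - 43
Parentheses first: 25 + 9 = 34
Multiply: 34 × 10 = 340
Subtract: 340 - 43 = 297
297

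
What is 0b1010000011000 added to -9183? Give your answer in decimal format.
Convert 0b1010000011000 (binary) → 4096 + 1024 + 16 + 8 = 5144 (decimal)
Compute 5144 + -9183 = -4039
-4039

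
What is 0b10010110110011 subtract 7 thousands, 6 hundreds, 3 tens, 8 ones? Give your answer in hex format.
Convert 0b10010110110011 (binary) → 8192 + 1024 + 256 + 128 + 32 + 16 + 2 + 1 = 9651 (decimal)
Convert 7 thousands, 6 hundreds, 3 tens, 8 ones (place-value notation) → 7×1000 + 6×100 + 3×10 + 8 = 7638 (decimal)
Compute 9651 - 7638 = 2013
Convert 2013 (decimal) → 2013 = 7×256 + 13×16 + 13 → 0x7DD (hexadecimal)
0x7DD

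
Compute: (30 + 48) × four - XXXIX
Convert four (English words) → 4 (decimal)
Convert XXXIX (Roman numeral) → 10 + 10 + 10 + 9 = 39 (decimal)
Expression in decimal: (30 + 48) × 4 - 39
Parentheses first: 30 + 48 = 78
Multiply: 78 × 4 = 312
Subtract: 312 - 39 = 273
273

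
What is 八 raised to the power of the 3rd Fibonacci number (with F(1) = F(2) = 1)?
Convert 八 (Chinese numeral) → 8 (decimal)
Convert the 3rd Fibonacci number (with F(1) = F(2) = 1) (Fibonacci index) → 1, 1, 2 → 2 (decimal)
Compute 8 ^ 2 = 64
64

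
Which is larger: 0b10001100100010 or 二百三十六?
Convert 0b10001100100010 (binary) → 8192 + 512 + 256 + 32 + 2 = 8994 (decimal)
Convert 二百三十六 (Chinese numeral) → 2×100 + 3×10 + 6 = 236 (decimal)
Compare 8994 vs 236: larger = 8994
8994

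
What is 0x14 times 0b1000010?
Convert 0x14 (hexadecimal) → 1×16 + 4 = 20 (decimal)
Convert 0b1000010 (binary) → 64 + 2 = 66 (decimal)
Compute 20 × 66 = 1320
1320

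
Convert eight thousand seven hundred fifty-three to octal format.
Convert eight thousand seven hundred fifty-three (English words) → 8×1000 + 7×100 + 53 = 8753 (decimal)
Convert 8753 (decimal) → 8753 = 2×4096 + 1×512 + 6×8 + 1 → 0o21061 (octal)
0o21061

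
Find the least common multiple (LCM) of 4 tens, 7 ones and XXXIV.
Convert 4 tens, 7 ones (place-value notation) → 4×10 + 7 = 47 (decimal)
Convert XXXIV (Roman numeral) → 10 + 10 + 10 + 4 = 34 (decimal)
Compute lcm(47, 34) = 1598
1598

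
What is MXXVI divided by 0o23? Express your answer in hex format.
Convert MXXVI (Roman numeral) → 1000 + 10 + 10 + 5 + 1 = 1026 (decimal)
Convert 0o23 (octal) → 2×8 + 3 = 19 (decimal)
Compute 1026 ÷ 19 = 54
Convert 54 (decimal) → 54 = 3×16 + 6 → 0x36 (hexadecimal)
0x36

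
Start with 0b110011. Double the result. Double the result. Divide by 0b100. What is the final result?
Convert 0b110011 (binary) → 32 + 16 + 2 + 1 = 51 (decimal)
Start: 51
51 × 2 = 102
102 × 2 = 204
Convert 0b100 (binary) → 4 (decimal)
204 ÷ 4 = 51
51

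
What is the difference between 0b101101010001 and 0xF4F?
Convert 0b101101010001 (binary) → 2048 + 512 + 256 + 64 + 16 + 1 = 2897 (decimal)
Convert 0xF4F (hexadecimal) → 15×256 + 4×16 + 15 = 3919 (decimal)
Difference: |2897 - 3919| = 1022
1022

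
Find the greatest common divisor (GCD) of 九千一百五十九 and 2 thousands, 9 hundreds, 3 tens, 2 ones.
Convert 九千一百五十九 (Chinese numeral) → 9×1000 + 1×100 + 5×10 + 9 = 9159 (decimal)
Convert 2 thousands, 9 hundreds, 3 tens, 2 ones (place-value notation) → 2×1000 + 9×100 + 3×10 + 2 = 2932 (decimal)
Compute gcd(9159, 2932) = 1
1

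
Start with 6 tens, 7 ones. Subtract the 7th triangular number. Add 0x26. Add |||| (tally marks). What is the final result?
Convert 6 tens, 7 ones (place-value notation) → 6×10 + 7 = 67 (decimal)
Start: 67
Convert the 7th triangular number (triangular index) → 7×8/2 = 28 (decimal)
67 - 28 = 39
Convert 0x26 (hexadecimal) → 2×16 + 6 = 38 (decimal)
39 + 38 = 77
Convert |||| (tally marks) → 4 (decimal)
77 + 4 = 81
81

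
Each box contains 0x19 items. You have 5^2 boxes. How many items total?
Convert 0x19 (hexadecimal) → 1×16 + 9 = 25 (decimal)
Convert 5^2 (power) → 25 (decimal)
Compute 25 × 25 = 625
625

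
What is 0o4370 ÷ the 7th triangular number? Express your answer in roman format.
Convert 0o4370 (octal) → 4×512 + 3×64 + 7×8 = 2296 (decimal)
Convert the 7th triangular number (triangular index) → 7×8/2 = 28 (decimal)
Compute 2296 ÷ 28 = 82
Convert 82 (decimal) → 82 = 50 + 10 + 10 + 10 + 1 + 1 → LXXXII (Roman numeral)
LXXXII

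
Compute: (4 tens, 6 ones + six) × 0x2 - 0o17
Convert 4 tens, 6 ones (place-value notation) → 4×10 + 6 = 46 (decimal)
Convert six (English words) → 6 (decimal)
Convert 0x2 (hexadecimal) → 2 (decimal)
Convert 0o17 (octal) → 1×8 + 7 = 15 (decimal)
Expression in decimal: (46 + 6) × 2 - 15
Parentheses first: 46 + 6 = 52
Multiply: 52 × 2 = 104
Subtract: 104 - 15 = 89
89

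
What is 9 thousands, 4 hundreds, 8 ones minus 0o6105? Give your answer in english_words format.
Convert 9 thousands, 4 hundreds, 8 ones (place-value notation) → 9×1000 + 4×100 + 8 = 9408 (decimal)
Convert 0o6105 (octal) → 6×512 + 1×64 + 5 = 3141 (decimal)
Compute 9408 - 3141 = 6267
Convert 6267 (decimal) → 6267 = 6×1000 + 2×100 + 67 → six thousand two hundred sixty-seven (English words)
six thousand two hundred sixty-seven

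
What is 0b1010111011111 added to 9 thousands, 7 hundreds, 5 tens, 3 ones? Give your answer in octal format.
Convert 0b1010111011111 (binary) → 4096 + 1024 + 256 + 128 + 64 + 16 + 8 + 4 + 2 + 1 = 5599 (decimal)
Convert 9 thousands, 7 hundreds, 5 tens, 3 ones (place-value notation) → 9×1000 + 7×100 + 5×10 + 3 = 9753 (decimal)
Compute 5599 + 9753 = 15352
Convert 15352 (decimal) → 15352 = 3×4096 + 5×512 + 7×64 + 7×8 → 0o35770 (octal)
0o35770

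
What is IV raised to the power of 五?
Convert IV (Roman numeral) → 4 (decimal)
Convert 五 (Chinese numeral) → 5 (decimal)
Compute 4 ^ 5 = 1024
1024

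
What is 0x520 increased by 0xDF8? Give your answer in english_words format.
Convert 0x520 (hexadecimal) → 5×256 + 2×16 = 1312 (decimal)
Convert 0xDF8 (hexadecimal) → 13×256 + 15×16 + 8 = 3576 (decimal)
Compute 1312 + 3576 = 4888
Convert 4888 (decimal) → 4888 = 4×1000 + 8×100 + 88 → four thousand eight hundred eighty-eight (English words)
four thousand eight hundred eighty-eight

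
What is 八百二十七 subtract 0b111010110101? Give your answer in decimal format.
Convert 八百二十七 (Chinese numeral) → 8×100 + 2×10 + 7 = 827 (decimal)
Convert 0b111010110101 (binary) → 2048 + 1024 + 512 + 128 + 32 + 16 + 4 + 1 = 3765 (decimal)
Compute 827 - 3765 = -2938
-2938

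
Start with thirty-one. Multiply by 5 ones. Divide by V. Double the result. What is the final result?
Convert thirty-one (English words) → 31 (decimal)
Start: 31
Convert 5 ones (place-value notation) → 5 (decimal)
31 × 5 = 155
Convert V (Roman numeral) → 5 (decimal)
155 ÷ 5 = 31
31 × 2 = 62
62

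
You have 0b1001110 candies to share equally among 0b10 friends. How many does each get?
Convert 0b1001110 (binary) → 64 + 8 + 4 + 2 = 78 (decimal)
Convert 0b10 (binary) → 2 (decimal)
Compute 78 ÷ 2 = 39
39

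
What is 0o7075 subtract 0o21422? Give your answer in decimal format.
Convert 0o7075 (octal) → 7×512 + 7×8 + 5 = 3645 (decimal)
Convert 0o21422 (octal) → 2×4096 + 1×512 + 4×64 + 2×8 + 2 = 8978 (decimal)
Compute 3645 - 8978 = -5333
-5333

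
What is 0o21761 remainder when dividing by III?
Convert 0o21761 (octal) → 2×4096 + 1×512 + 7×64 + 6×8 + 1 = 9201 (decimal)
Convert III (Roman numeral) → 1 + 1 + 1 = 3 (decimal)
Compute 9201 mod 3 = 0
0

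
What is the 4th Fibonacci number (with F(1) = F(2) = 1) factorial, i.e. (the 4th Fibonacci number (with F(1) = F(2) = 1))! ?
Convert the 4th Fibonacci number (with F(1) = F(2) = 1) (Fibonacci index) → 1, 1, 2, 3 → 3 (decimal)
Compute 3! = 6
6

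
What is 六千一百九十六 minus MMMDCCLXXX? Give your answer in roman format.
Convert 六千一百九十六 (Chinese numeral) → 6×1000 + 1×100 + 9×10 + 6 = 6196 (decimal)
Convert MMMDCCLXXX (Roman numeral) → 1000 + 1000 + 1000 + 500 + 100 + 100 + 50 + 10 + 10 + 10 = 3780 (decimal)
Compute 6196 - 3780 = 2416
Convert 2416 (decimal) → 2416 = 1000 + 1000 + 400 + 10 + 5 + 1 → MMCDXVI (Roman numeral)
MMCDXVI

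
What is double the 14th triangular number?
The 14th triangular number = 14×15/2 = 105
Compute 105 × 2 = 210
210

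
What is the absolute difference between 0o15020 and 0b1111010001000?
Convert 0o15020 (octal) → 1×4096 + 5×512 + 2×8 = 6672 (decimal)
Convert 0b1111010001000 (binary) → 4096 + 2048 + 1024 + 512 + 128 + 8 = 7816 (decimal)
Compute |6672 - 7816| = 1144
1144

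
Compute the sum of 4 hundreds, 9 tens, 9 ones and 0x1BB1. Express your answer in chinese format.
Convert 4 hundreds, 9 tens, 9 ones (place-value notation) → 4×100 + 9×10 + 9 = 499 (decimal)
Convert 0x1BB1 (hexadecimal) → 1×4096 + 11×256 + 11×16 + 1 = 7089 (decimal)
Compute 499 + 7089 = 7588
Convert 7588 (decimal) → 7588 = 7×1000 + 5×100 + 8×10 + 8 → 七千五百八十八 (Chinese numeral)
七千五百八十八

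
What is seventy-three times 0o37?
Convert seventy-three (English words) → 73 (decimal)
Convert 0o37 (octal) → 3×8 + 7 = 31 (decimal)
Compute 73 × 31 = 2263
2263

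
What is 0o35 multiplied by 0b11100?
Convert 0o35 (octal) → 3×8 + 5 = 29 (decimal)
Convert 0b11100 (binary) → 16 + 8 + 4 = 28 (decimal)
Compute 29 × 28 = 812
812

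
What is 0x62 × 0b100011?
Convert 0x62 (hexadecimal) → 6×16 + 2 = 98 (decimal)
Convert 0b100011 (binary) → 32 + 2 + 1 = 35 (decimal)
Compute 98 × 35 = 3430
3430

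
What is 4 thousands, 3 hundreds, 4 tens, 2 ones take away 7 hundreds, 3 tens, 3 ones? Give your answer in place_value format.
Convert 4 thousands, 3 hundreds, 4 tens, 2 ones (place-value notation) → 4×1000 + 3×100 + 4×10 + 2 = 4342 (decimal)
Convert 7 hundreds, 3 tens, 3 ones (place-value notation) → 7×100 + 3×10 + 3 = 733 (decimal)
Compute 4342 - 733 = 3609
Convert 3609 (decimal) → 3609 = 3×1000 + 6×100 + 9 → 3 thousands, 6 hundreds, 9 ones (place-value notation)
3 thousands, 6 hundreds, 9 ones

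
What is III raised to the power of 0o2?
Convert III (Roman numeral) → 1 + 1 + 1 = 3 (decimal)
Convert 0o2 (octal) → 2 (decimal)
Compute 3 ^ 2 = 9
9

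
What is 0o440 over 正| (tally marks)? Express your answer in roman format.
Convert 0o440 (octal) → 4×64 + 4×8 = 288 (decimal)
Convert 正| (tally marks) → 5 + 1 = 6 (decimal)
Compute 288 ÷ 6 = 48
Convert 48 (decimal) → 48 = 40 + 5 + 1 + 1 + 1 → XLVIII (Roman numeral)
XLVIII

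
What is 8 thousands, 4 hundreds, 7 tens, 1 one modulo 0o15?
Convert 8 thousands, 4 hundreds, 7 tens, 1 one (place-value notation) → 8×1000 + 4×100 + 7×10 + 1 = 8471 (decimal)
Convert 0o15 (octal) → 1×8 + 5 = 13 (decimal)
Compute 8471 mod 13 = 8
8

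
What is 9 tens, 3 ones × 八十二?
Convert 9 tens, 3 ones (place-value notation) → 9×10 + 3 = 93 (decimal)
Convert 八十二 (Chinese numeral) → 8×10 + 2 = 82 (decimal)
Compute 93 × 82 = 7626
7626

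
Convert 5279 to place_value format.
Convert 5279 (decimal) → 5279 = 5×1000 + 2×100 + 7×10 + 9 → 5 thousands, 2 hundreds, 7 tens, 9 ones (place-value notation)
5 thousands, 2 hundreds, 7 tens, 9 ones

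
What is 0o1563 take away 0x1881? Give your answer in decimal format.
Convert 0o1563 (octal) → 1×512 + 5×64 + 6×8 + 3 = 883 (decimal)
Convert 0x1881 (hexadecimal) → 1×4096 + 8×256 + 8×16 + 1 = 6273 (decimal)
Compute 883 - 6273 = -5390
-5390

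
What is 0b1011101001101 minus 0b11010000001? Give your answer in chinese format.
Convert 0b1011101001101 (binary) → 4096 + 1024 + 512 + 256 + 64 + 8 + 4 + 1 = 5965 (decimal)
Convert 0b11010000001 (binary) → 1024 + 512 + 128 + 1 = 1665 (decimal)
Compute 5965 - 1665 = 4300
Convert 4300 (decimal) → 4300 = 4×1000 + 3×100 → 四千三百 (Chinese numeral)
四千三百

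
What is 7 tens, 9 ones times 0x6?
Convert 7 tens, 9 ones (place-value notation) → 7×10 + 9 = 79 (decimal)
Convert 0x6 (hexadecimal) → 6 (decimal)
Compute 79 × 6 = 474
474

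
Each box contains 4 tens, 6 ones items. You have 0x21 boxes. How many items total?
Convert 4 tens, 6 ones (place-value notation) → 4×10 + 6 = 46 (decimal)
Convert 0x21 (hexadecimal) → 2×16 + 1 = 33 (decimal)
Compute 46 × 33 = 1518
1518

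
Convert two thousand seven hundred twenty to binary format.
Convert two thousand seven hundred twenty (English words) → 2×1000 + 7×100 + 20 = 2720 (decimal)
Convert 2720 (decimal) → 2720 = 2048 + 512 + 128 + 32 → 0b101010100000 (binary)
0b101010100000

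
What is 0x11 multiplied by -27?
Convert 0x11 (hexadecimal) → 1×16 + 1 = 17 (decimal)
Compute 17 × -27 = -459
-459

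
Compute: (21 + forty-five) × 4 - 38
Convert forty-five (English words) → 45 (decimal)
Expression in decimal: (21 + 45) × 4 - 38
Parentheses first: 21 + 45 = 66
Multiply: 66 × 4 = 264
Subtract: 264 - 38 = 226
226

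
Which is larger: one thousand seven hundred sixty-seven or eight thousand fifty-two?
Convert one thousand seven hundred sixty-seven (English words) → 1×1000 + 7×100 + 67 = 1767 (decimal)
Convert eight thousand fifty-two (English words) → 8×1000 + 52 = 8052 (decimal)
Compare 1767 vs 8052: larger = 8052
8052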